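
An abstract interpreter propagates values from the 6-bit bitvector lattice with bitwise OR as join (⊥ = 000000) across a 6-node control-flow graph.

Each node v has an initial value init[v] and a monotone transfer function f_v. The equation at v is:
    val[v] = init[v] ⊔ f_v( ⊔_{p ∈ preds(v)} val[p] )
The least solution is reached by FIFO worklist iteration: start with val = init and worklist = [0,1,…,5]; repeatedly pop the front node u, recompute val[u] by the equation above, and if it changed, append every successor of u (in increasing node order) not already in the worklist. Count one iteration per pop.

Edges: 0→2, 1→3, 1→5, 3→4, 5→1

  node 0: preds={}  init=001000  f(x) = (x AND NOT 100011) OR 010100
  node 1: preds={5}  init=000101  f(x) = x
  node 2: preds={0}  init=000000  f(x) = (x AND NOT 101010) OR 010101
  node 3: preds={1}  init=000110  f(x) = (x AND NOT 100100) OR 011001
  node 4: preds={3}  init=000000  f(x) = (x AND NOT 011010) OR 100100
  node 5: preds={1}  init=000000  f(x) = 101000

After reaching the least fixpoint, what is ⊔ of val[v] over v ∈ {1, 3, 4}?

111111

Worklist (9 pops):
  #1 pop 0: in=000000 → 011100 (was 001000); enqueue []
  #2 pop 1: in=000000 → 000101 (no change)
  #3 pop 2: in=011100 → 010101 (was 000000); enqueue []
  #4 pop 3: in=000101 → 011111 (was 000110); enqueue []
  #5 pop 4: in=011111 → 100101 (was 000000); enqueue []
  #6 pop 5: in=000101 → 101000 (was 000000); enqueue [1]
  #7 pop 1: in=101000 → 101101 (was 000101); enqueue [3,5]
  #8 pop 3: in=101101 → 011111 (no change)
  #9 pop 5: in=101101 → 101000 (no change)

Fixpoint:
  val[0] = 011100
  val[1] = 101101
  val[2] = 010101
  val[3] = 011111
  val[4] = 100101
  val[5] = 101000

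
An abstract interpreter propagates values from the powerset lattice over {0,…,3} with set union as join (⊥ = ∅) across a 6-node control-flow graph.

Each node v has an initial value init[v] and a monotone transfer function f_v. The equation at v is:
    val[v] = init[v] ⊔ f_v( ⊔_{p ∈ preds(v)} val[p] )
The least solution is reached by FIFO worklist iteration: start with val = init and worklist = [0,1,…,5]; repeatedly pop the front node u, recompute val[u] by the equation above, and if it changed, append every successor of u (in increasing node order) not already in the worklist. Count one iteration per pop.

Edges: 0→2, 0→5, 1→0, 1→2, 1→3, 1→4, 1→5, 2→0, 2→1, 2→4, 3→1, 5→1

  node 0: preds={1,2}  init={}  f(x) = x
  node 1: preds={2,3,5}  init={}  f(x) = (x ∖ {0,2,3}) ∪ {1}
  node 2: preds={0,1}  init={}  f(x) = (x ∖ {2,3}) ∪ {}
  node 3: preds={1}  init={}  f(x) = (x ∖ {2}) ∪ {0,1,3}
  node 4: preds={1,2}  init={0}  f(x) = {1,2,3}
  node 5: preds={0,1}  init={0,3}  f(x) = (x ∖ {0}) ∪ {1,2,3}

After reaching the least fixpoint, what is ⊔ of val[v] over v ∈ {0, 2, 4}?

{0,1,2,3}

Iteration log — 10 steps:
  step 1. node 0  ⊔preds={}  new={}  stable
  step 2. node 1  ⊔preds={0,3}  new={1}  old={}  +wl: 0
  step 3. node 2  ⊔preds={1}  new={1}  old={}  +wl: 1
  step 4. node 3  ⊔preds={1}  new={0,1,3}  old={}  +wl: 
  step 5. node 4  ⊔preds={1}  new={0,1,2,3}  old={0}  +wl: 
  step 6. node 5  ⊔preds={1}  new={0,1,2,3}  old={0,3}  +wl: 
  step 7. node 0  ⊔preds={1}  new={1}  old={}  +wl: 2,5
  step 8. node 1  ⊔preds={0,1,2,3}  new={1}  stable
  step 9. node 2  ⊔preds={1}  new={1}  stable
  step 10. node 5  ⊔preds={1}  new={0,1,2,3}  stable

Least fixpoint reached:
  node 0: {1}
  node 1: {1}
  node 2: {1}
  node 3: {0,1,3}
  node 4: {0,1,2,3}
  node 5: {0,1,2,3}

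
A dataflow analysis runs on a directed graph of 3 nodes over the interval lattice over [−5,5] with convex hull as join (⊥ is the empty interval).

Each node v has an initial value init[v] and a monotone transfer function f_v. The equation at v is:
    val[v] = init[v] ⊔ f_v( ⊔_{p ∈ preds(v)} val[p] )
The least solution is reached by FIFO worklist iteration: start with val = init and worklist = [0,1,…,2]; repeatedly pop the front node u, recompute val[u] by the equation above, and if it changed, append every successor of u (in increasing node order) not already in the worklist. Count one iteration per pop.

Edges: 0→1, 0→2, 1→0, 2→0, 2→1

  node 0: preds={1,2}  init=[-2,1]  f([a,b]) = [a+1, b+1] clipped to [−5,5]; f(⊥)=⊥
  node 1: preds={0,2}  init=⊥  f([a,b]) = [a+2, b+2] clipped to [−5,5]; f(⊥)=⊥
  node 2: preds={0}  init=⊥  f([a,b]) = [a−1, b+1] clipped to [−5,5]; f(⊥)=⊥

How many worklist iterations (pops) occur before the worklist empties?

Iteration log — 9 steps:
  step 1. node 0  ⊔preds=⊥  new=[-2,1]  stable
  step 2. node 1  ⊔preds=[-2,1]  new=[0,3]  old=⊥  +wl: 0
  step 3. node 2  ⊔preds=[-2,1]  new=[-3,2]  old=⊥  +wl: 1
  step 4. node 0  ⊔preds=[-3,3]  new=[-2,4]  old=[-2,1]  +wl: 2
  step 5. node 1  ⊔preds=[-3,4]  new=[-1,5]  old=[0,3]  +wl: 0
  step 6. node 2  ⊔preds=[-2,4]  new=[-3,5]  old=[-3,2]  +wl: 1
  step 7. node 0  ⊔preds=[-3,5]  new=[-2,5]  old=[-2,4]  +wl: 2
  step 8. node 1  ⊔preds=[-3,5]  new=[-1,5]  stable
  step 9. node 2  ⊔preds=[-2,5]  new=[-3,5]  stable

Least fixpoint reached:
  node 0: [-2,5]
  node 1: [-1,5]
  node 2: [-3,5]

9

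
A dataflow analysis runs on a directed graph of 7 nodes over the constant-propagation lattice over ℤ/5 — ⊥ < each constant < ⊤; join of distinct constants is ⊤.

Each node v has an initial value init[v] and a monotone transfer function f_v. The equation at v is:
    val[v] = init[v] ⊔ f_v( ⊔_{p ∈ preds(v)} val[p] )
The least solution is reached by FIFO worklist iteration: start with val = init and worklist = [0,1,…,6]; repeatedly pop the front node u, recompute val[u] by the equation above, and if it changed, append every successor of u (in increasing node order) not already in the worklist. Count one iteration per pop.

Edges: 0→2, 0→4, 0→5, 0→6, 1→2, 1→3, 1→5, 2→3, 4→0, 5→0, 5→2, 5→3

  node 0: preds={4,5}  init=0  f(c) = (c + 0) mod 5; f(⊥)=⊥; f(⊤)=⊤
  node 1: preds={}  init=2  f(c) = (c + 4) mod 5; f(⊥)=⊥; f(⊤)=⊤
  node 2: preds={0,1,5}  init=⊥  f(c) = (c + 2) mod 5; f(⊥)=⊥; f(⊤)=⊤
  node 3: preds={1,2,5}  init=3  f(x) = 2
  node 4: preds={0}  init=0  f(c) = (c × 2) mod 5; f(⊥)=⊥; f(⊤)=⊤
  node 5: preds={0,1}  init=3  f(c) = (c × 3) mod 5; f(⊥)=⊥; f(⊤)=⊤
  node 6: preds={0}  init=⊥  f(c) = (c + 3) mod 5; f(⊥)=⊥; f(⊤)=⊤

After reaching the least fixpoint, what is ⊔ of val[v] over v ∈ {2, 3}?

Iteration log — 10 steps:
  step 1. node 0  ⊔preds=⊤  new=⊤  old=0  +wl: 
  step 2. node 1  ⊔preds=⊥  new=2  stable
  step 3. node 2  ⊔preds=⊤  new=⊤  old=⊥  +wl: 
  step 4. node 3  ⊔preds=⊤  new=⊤  old=3  +wl: 
  step 5. node 4  ⊔preds=⊤  new=⊤  old=0  +wl: 0
  step 6. node 5  ⊔preds=⊤  new=⊤  old=3  +wl: 2,3
  step 7. node 6  ⊔preds=⊤  new=⊤  old=⊥  +wl: 
  step 8. node 0  ⊔preds=⊤  new=⊤  stable
  step 9. node 2  ⊔preds=⊤  new=⊤  stable
  step 10. node 3  ⊔preds=⊤  new=⊤  stable

Least fixpoint reached:
  node 0: ⊤
  node 1: 2
  node 2: ⊤
  node 3: ⊤
  node 4: ⊤
  node 5: ⊤
  node 6: ⊤

⊤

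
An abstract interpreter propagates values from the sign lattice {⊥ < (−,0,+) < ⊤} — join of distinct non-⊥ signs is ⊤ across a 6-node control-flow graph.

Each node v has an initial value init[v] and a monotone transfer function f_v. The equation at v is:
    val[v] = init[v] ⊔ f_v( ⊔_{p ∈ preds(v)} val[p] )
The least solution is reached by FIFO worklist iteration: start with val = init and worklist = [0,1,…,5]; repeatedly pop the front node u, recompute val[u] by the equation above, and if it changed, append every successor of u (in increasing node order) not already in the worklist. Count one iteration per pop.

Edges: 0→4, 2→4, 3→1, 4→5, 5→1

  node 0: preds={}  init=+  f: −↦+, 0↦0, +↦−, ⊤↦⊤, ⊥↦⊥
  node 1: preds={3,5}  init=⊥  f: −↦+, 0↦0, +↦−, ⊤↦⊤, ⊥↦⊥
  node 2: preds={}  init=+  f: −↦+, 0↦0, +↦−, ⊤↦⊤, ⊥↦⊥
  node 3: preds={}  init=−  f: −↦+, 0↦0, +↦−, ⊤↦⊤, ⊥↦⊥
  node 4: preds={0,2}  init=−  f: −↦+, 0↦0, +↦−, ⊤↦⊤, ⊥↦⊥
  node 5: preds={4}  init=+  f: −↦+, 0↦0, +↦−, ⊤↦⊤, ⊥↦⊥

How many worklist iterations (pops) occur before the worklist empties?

Iteration log — 6 steps:
  step 1. node 0  ⊔preds=⊥  new=+  stable
  step 2. node 1  ⊔preds=⊤  new=⊤  old=⊥  +wl: 
  step 3. node 2  ⊔preds=⊥  new=+  stable
  step 4. node 3  ⊔preds=⊥  new=−  stable
  step 5. node 4  ⊔preds=+  new=−  stable
  step 6. node 5  ⊔preds=−  new=+  stable

Least fixpoint reached:
  node 0: +
  node 1: ⊤
  node 2: +
  node 3: −
  node 4: −
  node 5: +

6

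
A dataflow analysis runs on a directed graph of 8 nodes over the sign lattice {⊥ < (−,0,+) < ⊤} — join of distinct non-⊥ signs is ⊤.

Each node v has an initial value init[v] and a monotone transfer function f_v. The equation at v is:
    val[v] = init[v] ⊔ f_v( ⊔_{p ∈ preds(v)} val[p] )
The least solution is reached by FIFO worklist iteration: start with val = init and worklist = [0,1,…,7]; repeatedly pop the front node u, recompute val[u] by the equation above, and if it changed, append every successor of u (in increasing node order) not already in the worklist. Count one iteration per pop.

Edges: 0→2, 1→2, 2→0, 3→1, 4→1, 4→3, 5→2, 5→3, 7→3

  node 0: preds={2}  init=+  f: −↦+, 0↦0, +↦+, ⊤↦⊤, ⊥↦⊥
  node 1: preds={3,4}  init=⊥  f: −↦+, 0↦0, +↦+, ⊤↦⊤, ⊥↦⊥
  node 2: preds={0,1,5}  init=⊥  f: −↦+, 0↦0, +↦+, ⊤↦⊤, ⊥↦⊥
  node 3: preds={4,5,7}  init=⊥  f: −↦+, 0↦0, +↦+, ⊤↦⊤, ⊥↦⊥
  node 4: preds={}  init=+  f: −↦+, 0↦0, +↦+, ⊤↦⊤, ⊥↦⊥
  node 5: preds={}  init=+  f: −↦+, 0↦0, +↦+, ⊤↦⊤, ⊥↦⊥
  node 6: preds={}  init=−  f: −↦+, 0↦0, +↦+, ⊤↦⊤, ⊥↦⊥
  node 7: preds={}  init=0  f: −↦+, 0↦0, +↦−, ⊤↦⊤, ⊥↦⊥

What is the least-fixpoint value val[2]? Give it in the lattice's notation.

Trace (13 dequeues):
  [1] u=0 | in ⊥ | out + | ==
  [2] u=1 | in + | out + | prev ⊥ | push {}
  [3] u=2 | in + | out + | prev ⊥ | push {0}
  [4] u=3 | in ⊤ | out ⊤ | prev ⊥ | push {1}
  [5] u=4 | in ⊥ | out + | ==
  [6] u=5 | in ⊥ | out + | ==
  [7] u=6 | in ⊥ | out − | ==
  [8] u=7 | in ⊥ | out 0 | ==
  [9] u=0 | in + | out + | ==
  [10] u=1 | in ⊤ | out ⊤ | prev + | push {2}
  [11] u=2 | in ⊤ | out ⊤ | prev + | push {0}
  [12] u=0 | in ⊤ | out ⊤ | prev + | push {2}
  [13] u=2 | in ⊤ | out ⊤ | ==

Converged values:
  [0] ⊤
  [1] ⊤
  [2] ⊤
  [3] ⊤
  [4] +
  [5] +
  [6] −
  [7] 0

⊤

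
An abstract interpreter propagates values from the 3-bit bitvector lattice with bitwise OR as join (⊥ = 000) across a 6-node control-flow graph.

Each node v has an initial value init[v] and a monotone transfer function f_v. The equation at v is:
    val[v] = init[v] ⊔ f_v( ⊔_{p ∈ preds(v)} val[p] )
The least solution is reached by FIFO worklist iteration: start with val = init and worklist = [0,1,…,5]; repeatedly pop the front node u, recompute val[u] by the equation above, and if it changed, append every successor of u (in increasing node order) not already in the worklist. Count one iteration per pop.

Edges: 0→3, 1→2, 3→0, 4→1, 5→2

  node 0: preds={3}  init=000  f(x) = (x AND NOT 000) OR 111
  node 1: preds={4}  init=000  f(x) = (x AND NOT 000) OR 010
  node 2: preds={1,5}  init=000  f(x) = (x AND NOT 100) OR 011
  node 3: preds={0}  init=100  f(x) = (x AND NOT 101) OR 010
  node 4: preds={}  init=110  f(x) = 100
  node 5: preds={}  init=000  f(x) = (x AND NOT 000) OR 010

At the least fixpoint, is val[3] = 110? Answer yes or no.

yes

Worklist (8 pops):
  #1 pop 0: in=100 → 111 (was 000); enqueue []
  #2 pop 1: in=110 → 110 (was 000); enqueue []
  #3 pop 2: in=110 → 011 (was 000); enqueue []
  #4 pop 3: in=111 → 110 (was 100); enqueue [0]
  #5 pop 4: in=000 → 110 (no change)
  #6 pop 5: in=000 → 010 (was 000); enqueue [2]
  #7 pop 0: in=110 → 111 (no change)
  #8 pop 2: in=110 → 011 (no change)

Fixpoint:
  val[0] = 111
  val[1] = 110
  val[2] = 011
  val[3] = 110
  val[4] = 110
  val[5] = 010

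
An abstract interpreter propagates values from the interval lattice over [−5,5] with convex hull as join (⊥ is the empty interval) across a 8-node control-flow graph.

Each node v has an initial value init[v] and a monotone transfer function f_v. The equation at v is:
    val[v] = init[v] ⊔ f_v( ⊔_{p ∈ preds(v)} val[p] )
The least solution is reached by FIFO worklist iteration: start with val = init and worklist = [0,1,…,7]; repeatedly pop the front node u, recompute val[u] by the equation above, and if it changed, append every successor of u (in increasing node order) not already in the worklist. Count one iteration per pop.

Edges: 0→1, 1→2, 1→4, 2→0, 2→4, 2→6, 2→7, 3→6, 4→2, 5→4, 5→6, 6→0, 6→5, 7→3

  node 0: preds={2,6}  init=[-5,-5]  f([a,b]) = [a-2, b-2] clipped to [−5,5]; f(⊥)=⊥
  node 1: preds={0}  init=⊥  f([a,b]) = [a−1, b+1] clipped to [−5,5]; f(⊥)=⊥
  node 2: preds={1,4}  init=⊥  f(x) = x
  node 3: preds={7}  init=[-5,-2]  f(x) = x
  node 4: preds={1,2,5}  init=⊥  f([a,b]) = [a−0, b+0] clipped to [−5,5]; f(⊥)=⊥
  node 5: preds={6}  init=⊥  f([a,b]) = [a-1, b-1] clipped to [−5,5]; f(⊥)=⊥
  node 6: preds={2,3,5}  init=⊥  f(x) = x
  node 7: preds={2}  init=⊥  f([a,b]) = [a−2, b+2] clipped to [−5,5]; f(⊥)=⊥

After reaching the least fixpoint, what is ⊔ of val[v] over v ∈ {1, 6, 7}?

Iteration log — 104 steps:
  step 1. node 0  ⊔preds=⊥  new=[-5,-5]  stable
  step 2. node 1  ⊔preds=[-5,-5]  new=[-5,-4]  old=⊥  +wl: 
  step 3. node 2  ⊔preds=[-5,-4]  new=[-5,-4]  old=⊥  +wl: 0
  step 4. node 3  ⊔preds=⊥  new=[-5,-2]  stable
  step 5. node 4  ⊔preds=[-5,-4]  new=[-5,-4]  old=⊥  +wl: 2
  step 6. node 5  ⊔preds=⊥  new=⊥  stable
  step 7. node 6  ⊔preds=[-5,-2]  new=[-5,-2]  old=⊥  +wl: 5
  step 8. node 7  ⊔preds=[-5,-4]  new=[-5,-2]  old=⊥  +wl: 3
  step 9. node 0  ⊔preds=[-5,-2]  new=[-5,-4]  old=[-5,-5]  +wl: 1
  step 10. node 2  ⊔preds=[-5,-4]  new=[-5,-4]  stable
  step 11. node 5  ⊔preds=[-5,-2]  new=[-5,-3]  old=⊥  +wl: 4,6
  step 12. node 3  ⊔preds=[-5,-2]  new=[-5,-2]  stable
  step 13. node 1  ⊔preds=[-5,-4]  new=[-5,-3]  old=[-5,-4]  +wl: 2
  step 14. node 4  ⊔preds=[-5,-3]  new=[-5,-3]  old=[-5,-4]  +wl: 
  step 15. node 6  ⊔preds=[-5,-2]  new=[-5,-2]  stable
  step 16. node 2  ⊔preds=[-5,-3]  new=[-5,-3]  old=[-5,-4]  +wl: 0,4,6,7
  step 17. node 0  ⊔preds=[-5,-2]  new=[-5,-4]  stable
  step 18. node 4  ⊔preds=[-5,-3]  new=[-5,-3]  stable
  step 19. node 6  ⊔preds=[-5,-2]  new=[-5,-2]  stable
  step 20. node 7  ⊔preds=[-5,-3]  new=[-5,-1]  old=[-5,-2]  +wl: 3
  step 21. node 3  ⊔preds=[-5,-1]  new=[-5,-1]  old=[-5,-2]  +wl: 6
  step 22. node 6  ⊔preds=[-5,-1]  new=[-5,-1]  old=[-5,-2]  +wl: 0,5
  step 23. node 0  ⊔preds=[-5,-1]  new=[-5,-3]  old=[-5,-4]  +wl: 1
  step 24. node 5  ⊔preds=[-5,-1]  new=[-5,-2]  old=[-5,-3]  +wl: 4,6
  step 25. node 1  ⊔preds=[-5,-3]  new=[-5,-2]  old=[-5,-3]  +wl: 2
  step 26. node 4  ⊔preds=[-5,-2]  new=[-5,-2]  old=[-5,-3]  +wl: 
  step 27. node 6  ⊔preds=[-5,-1]  new=[-5,-1]  stable
  step 28. node 2  ⊔preds=[-5,-2]  new=[-5,-2]  old=[-5,-3]  +wl: 0,4,6,7
  step 29. node 0  ⊔preds=[-5,-1]  new=[-5,-3]  stable
  step 30. node 4  ⊔preds=[-5,-2]  new=[-5,-2]  stable
  step 31. node 6  ⊔preds=[-5,-1]  new=[-5,-1]  stable
  step 32. node 7  ⊔preds=[-5,-2]  new=[-5,0]  old=[-5,-1]  +wl: 3
  step 33. node 3  ⊔preds=[-5,0]  new=[-5,0]  old=[-5,-1]  +wl: 6
  step 34. node 6  ⊔preds=[-5,0]  new=[-5,0]  old=[-5,-1]  +wl: 0,5
  step 35. node 0  ⊔preds=[-5,0]  new=[-5,-2]  old=[-5,-3]  +wl: 1
  step 36. node 5  ⊔preds=[-5,0]  new=[-5,-1]  old=[-5,-2]  +wl: 4,6
  step 37. node 1  ⊔preds=[-5,-2]  new=[-5,-1]  old=[-5,-2]  +wl: 2
  step 38. node 4  ⊔preds=[-5,-1]  new=[-5,-1]  old=[-5,-2]  +wl: 
  step 39. node 6  ⊔preds=[-5,0]  new=[-5,0]  stable
  step 40. node 2  ⊔preds=[-5,-1]  new=[-5,-1]  old=[-5,-2]  +wl: 0,4,6,7
  step 41. node 0  ⊔preds=[-5,0]  new=[-5,-2]  stable
  step 42. node 4  ⊔preds=[-5,-1]  new=[-5,-1]  stable
  step 43. node 6  ⊔preds=[-5,0]  new=[-5,0]  stable
  step 44. node 7  ⊔preds=[-5,-1]  new=[-5,1]  old=[-5,0]  +wl: 3
  step 45. node 3  ⊔preds=[-5,1]  new=[-5,1]  old=[-5,0]  +wl: 6
  step 46. node 6  ⊔preds=[-5,1]  new=[-5,1]  old=[-5,0]  +wl: 0,5
  step 47. node 0  ⊔preds=[-5,1]  new=[-5,-1]  old=[-5,-2]  +wl: 1
  step 48. node 5  ⊔preds=[-5,1]  new=[-5,0]  old=[-5,-1]  +wl: 4,6
  step 49. node 1  ⊔preds=[-5,-1]  new=[-5,0]  old=[-5,-1]  +wl: 2
  step 50. node 4  ⊔preds=[-5,0]  new=[-5,0]  old=[-5,-1]  +wl: 
  step 51. node 6  ⊔preds=[-5,1]  new=[-5,1]  stable
  step 52. node 2  ⊔preds=[-5,0]  new=[-5,0]  old=[-5,-1]  +wl: 0,4,6,7
  step 53. node 0  ⊔preds=[-5,1]  new=[-5,-1]  stable
  step 54. node 4  ⊔preds=[-5,0]  new=[-5,0]  stable
  step 55. node 6  ⊔preds=[-5,1]  new=[-5,1]  stable
  step 56. node 7  ⊔preds=[-5,0]  new=[-5,2]  old=[-5,1]  +wl: 3
  step 57. node 3  ⊔preds=[-5,2]  new=[-5,2]  old=[-5,1]  +wl: 6
  step 58. node 6  ⊔preds=[-5,2]  new=[-5,2]  old=[-5,1]  +wl: 0,5
  step 59. node 0  ⊔preds=[-5,2]  new=[-5,0]  old=[-5,-1]  +wl: 1
  step 60. node 5  ⊔preds=[-5,2]  new=[-5,1]  old=[-5,0]  +wl: 4,6
  step 61. node 1  ⊔preds=[-5,0]  new=[-5,1]  old=[-5,0]  +wl: 2
  step 62. node 4  ⊔preds=[-5,1]  new=[-5,1]  old=[-5,0]  +wl: 
  step 63. node 6  ⊔preds=[-5,2]  new=[-5,2]  stable
  step 64. node 2  ⊔preds=[-5,1]  new=[-5,1]  old=[-5,0]  +wl: 0,4,6,7
  step 65. node 0  ⊔preds=[-5,2]  new=[-5,0]  stable
  step 66. node 4  ⊔preds=[-5,1]  new=[-5,1]  stable
  step 67. node 6  ⊔preds=[-5,2]  new=[-5,2]  stable
  step 68. node 7  ⊔preds=[-5,1]  new=[-5,3]  old=[-5,2]  +wl: 3
  step 69. node 3  ⊔preds=[-5,3]  new=[-5,3]  old=[-5,2]  +wl: 6
  step 70. node 6  ⊔preds=[-5,3]  new=[-5,3]  old=[-5,2]  +wl: 0,5
  step 71. node 0  ⊔preds=[-5,3]  new=[-5,1]  old=[-5,0]  +wl: 1
  step 72. node 5  ⊔preds=[-5,3]  new=[-5,2]  old=[-5,1]  +wl: 4,6
  step 73. node 1  ⊔preds=[-5,1]  new=[-5,2]  old=[-5,1]  +wl: 2
  step 74. node 4  ⊔preds=[-5,2]  new=[-5,2]  old=[-5,1]  +wl: 
  step 75. node 6  ⊔preds=[-5,3]  new=[-5,3]  stable
  step 76. node 2  ⊔preds=[-5,2]  new=[-5,2]  old=[-5,1]  +wl: 0,4,6,7
  step 77. node 0  ⊔preds=[-5,3]  new=[-5,1]  stable
  step 78. node 4  ⊔preds=[-5,2]  new=[-5,2]  stable
  step 79. node 6  ⊔preds=[-5,3]  new=[-5,3]  stable
  step 80. node 7  ⊔preds=[-5,2]  new=[-5,4]  old=[-5,3]  +wl: 3
  step 81. node 3  ⊔preds=[-5,4]  new=[-5,4]  old=[-5,3]  +wl: 6
  step 82. node 6  ⊔preds=[-5,4]  new=[-5,4]  old=[-5,3]  +wl: 0,5
  step 83. node 0  ⊔preds=[-5,4]  new=[-5,2]  old=[-5,1]  +wl: 1
  step 84. node 5  ⊔preds=[-5,4]  new=[-5,3]  old=[-5,2]  +wl: 4,6
  step 85. node 1  ⊔preds=[-5,2]  new=[-5,3]  old=[-5,2]  +wl: 2
  step 86. node 4  ⊔preds=[-5,3]  new=[-5,3]  old=[-5,2]  +wl: 
  step 87. node 6  ⊔preds=[-5,4]  new=[-5,4]  stable
  step 88. node 2  ⊔preds=[-5,3]  new=[-5,3]  old=[-5,2]  +wl: 0,4,6,7
  step 89. node 0  ⊔preds=[-5,4]  new=[-5,2]  stable
  step 90. node 4  ⊔preds=[-5,3]  new=[-5,3]  stable
  step 91. node 6  ⊔preds=[-5,4]  new=[-5,4]  stable
  step 92. node 7  ⊔preds=[-5,3]  new=[-5,5]  old=[-5,4]  +wl: 3
  step 93. node 3  ⊔preds=[-5,5]  new=[-5,5]  old=[-5,4]  +wl: 6
  step 94. node 6  ⊔preds=[-5,5]  new=[-5,5]  old=[-5,4]  +wl: 0,5
  step 95. node 0  ⊔preds=[-5,5]  new=[-5,3]  old=[-5,2]  +wl: 1
  step 96. node 5  ⊔preds=[-5,5]  new=[-5,4]  old=[-5,3]  +wl: 4,6
  step 97. node 1  ⊔preds=[-5,3]  new=[-5,4]  old=[-5,3]  +wl: 2
  step 98. node 4  ⊔preds=[-5,4]  new=[-5,4]  old=[-5,3]  +wl: 
  step 99. node 6  ⊔preds=[-5,5]  new=[-5,5]  stable
  step 100. node 2  ⊔preds=[-5,4]  new=[-5,4]  old=[-5,3]  +wl: 0,4,6,7
  step 101. node 0  ⊔preds=[-5,5]  new=[-5,3]  stable
  step 102. node 4  ⊔preds=[-5,4]  new=[-5,4]  stable
  step 103. node 6  ⊔preds=[-5,5]  new=[-5,5]  stable
  step 104. node 7  ⊔preds=[-5,4]  new=[-5,5]  stable

Least fixpoint reached:
  node 0: [-5,3]
  node 1: [-5,4]
  node 2: [-5,4]
  node 3: [-5,5]
  node 4: [-5,4]
  node 5: [-5,4]
  node 6: [-5,5]
  node 7: [-5,5]

[-5,5]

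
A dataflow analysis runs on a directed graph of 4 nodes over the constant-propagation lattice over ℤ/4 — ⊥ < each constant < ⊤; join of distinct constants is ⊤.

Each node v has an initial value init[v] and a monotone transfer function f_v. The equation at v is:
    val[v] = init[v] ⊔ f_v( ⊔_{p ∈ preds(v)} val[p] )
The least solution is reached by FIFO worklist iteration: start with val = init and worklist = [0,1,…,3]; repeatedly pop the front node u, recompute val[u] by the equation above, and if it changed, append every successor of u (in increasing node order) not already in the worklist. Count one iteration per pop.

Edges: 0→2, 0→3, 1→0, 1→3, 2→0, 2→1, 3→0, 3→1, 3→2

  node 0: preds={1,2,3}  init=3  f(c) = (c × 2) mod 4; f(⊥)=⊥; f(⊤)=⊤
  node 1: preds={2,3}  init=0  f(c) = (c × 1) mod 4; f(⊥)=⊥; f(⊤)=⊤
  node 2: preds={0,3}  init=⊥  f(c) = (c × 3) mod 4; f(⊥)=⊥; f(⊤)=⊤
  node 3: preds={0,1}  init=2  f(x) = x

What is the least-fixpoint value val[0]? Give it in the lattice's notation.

Iteration log — 7 steps:
  step 1. node 0  ⊔preds=⊤  new=⊤  old=3  +wl: 
  step 2. node 1  ⊔preds=2  new=⊤  old=0  +wl: 0
  step 3. node 2  ⊔preds=⊤  new=⊤  old=⊥  +wl: 1
  step 4. node 3  ⊔preds=⊤  new=⊤  old=2  +wl: 2
  step 5. node 0  ⊔preds=⊤  new=⊤  stable
  step 6. node 1  ⊔preds=⊤  new=⊤  stable
  step 7. node 2  ⊔preds=⊤  new=⊤  stable

Least fixpoint reached:
  node 0: ⊤
  node 1: ⊤
  node 2: ⊤
  node 3: ⊤

⊤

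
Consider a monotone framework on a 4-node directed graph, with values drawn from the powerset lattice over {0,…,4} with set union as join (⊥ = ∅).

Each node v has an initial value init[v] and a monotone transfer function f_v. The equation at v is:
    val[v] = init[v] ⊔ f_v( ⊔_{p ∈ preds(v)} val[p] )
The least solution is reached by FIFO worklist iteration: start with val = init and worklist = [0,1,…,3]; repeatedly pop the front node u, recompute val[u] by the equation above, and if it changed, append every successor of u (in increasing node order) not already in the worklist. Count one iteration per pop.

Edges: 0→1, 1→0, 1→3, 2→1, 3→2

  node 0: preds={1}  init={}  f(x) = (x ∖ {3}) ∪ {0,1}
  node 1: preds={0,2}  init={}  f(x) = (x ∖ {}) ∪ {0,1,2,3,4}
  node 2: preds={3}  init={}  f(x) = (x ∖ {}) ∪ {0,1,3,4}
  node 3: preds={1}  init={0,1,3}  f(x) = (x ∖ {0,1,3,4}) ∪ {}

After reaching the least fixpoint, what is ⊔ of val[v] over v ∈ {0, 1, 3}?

{0,1,2,3,4}

Iteration log — 8 steps:
  step 1. node 0  ⊔preds={}  new={0,1}  old={}  +wl: 
  step 2. node 1  ⊔preds={0,1}  new={0,1,2,3,4}  old={}  +wl: 0
  step 3. node 2  ⊔preds={0,1,3}  new={0,1,3,4}  old={}  +wl: 1
  step 4. node 3  ⊔preds={0,1,2,3,4}  new={0,1,2,3}  old={0,1,3}  +wl: 2
  step 5. node 0  ⊔preds={0,1,2,3,4}  new={0,1,2,4}  old={0,1}  +wl: 
  step 6. node 1  ⊔preds={0,1,2,3,4}  new={0,1,2,3,4}  stable
  step 7. node 2  ⊔preds={0,1,2,3}  new={0,1,2,3,4}  old={0,1,3,4}  +wl: 1
  step 8. node 1  ⊔preds={0,1,2,3,4}  new={0,1,2,3,4}  stable

Least fixpoint reached:
  node 0: {0,1,2,4}
  node 1: {0,1,2,3,4}
  node 2: {0,1,2,3,4}
  node 3: {0,1,2,3}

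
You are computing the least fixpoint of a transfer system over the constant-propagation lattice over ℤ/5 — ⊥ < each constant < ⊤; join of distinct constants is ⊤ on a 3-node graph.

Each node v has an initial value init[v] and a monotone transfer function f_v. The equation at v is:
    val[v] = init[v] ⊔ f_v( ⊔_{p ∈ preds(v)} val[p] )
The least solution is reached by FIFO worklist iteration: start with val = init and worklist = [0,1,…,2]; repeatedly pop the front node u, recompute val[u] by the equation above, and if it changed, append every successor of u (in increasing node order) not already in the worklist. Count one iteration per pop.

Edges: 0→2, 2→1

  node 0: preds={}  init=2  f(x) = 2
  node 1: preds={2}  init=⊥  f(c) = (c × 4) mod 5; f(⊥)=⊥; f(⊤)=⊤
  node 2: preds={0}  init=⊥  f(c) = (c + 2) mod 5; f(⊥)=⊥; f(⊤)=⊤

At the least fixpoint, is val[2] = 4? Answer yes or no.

Iteration log — 4 steps:
  step 1. node 0  ⊔preds=⊥  new=2  stable
  step 2. node 1  ⊔preds=⊥  new=⊥  stable
  step 3. node 2  ⊔preds=2  new=4  old=⊥  +wl: 1
  step 4. node 1  ⊔preds=4  new=1  old=⊥  +wl: 

Least fixpoint reached:
  node 0: 2
  node 1: 1
  node 2: 4

yes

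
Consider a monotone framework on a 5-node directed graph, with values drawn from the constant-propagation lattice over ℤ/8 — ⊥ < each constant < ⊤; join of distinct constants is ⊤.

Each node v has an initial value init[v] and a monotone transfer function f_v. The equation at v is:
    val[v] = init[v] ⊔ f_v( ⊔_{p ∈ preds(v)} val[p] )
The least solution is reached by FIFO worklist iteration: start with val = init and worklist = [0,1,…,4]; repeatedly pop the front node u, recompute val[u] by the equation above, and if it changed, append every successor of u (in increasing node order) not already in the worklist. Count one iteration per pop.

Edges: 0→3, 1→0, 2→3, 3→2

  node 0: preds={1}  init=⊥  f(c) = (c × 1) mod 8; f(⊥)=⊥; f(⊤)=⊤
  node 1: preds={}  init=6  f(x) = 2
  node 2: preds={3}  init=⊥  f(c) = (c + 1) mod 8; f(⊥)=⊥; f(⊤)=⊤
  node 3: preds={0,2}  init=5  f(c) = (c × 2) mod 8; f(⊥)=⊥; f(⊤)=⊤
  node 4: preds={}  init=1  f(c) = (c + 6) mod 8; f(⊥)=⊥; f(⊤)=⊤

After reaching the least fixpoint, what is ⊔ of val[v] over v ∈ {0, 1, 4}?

Worklist (8 pops):
  #1 pop 0: in=6 → 6 (was ⊥); enqueue []
  #2 pop 1: in=⊥ → ⊤ (was 6); enqueue [0]
  #3 pop 2: in=5 → 6 (was ⊥); enqueue []
  #4 pop 3: in=6 → ⊤ (was 5); enqueue [2]
  #5 pop 4: in=⊥ → 1 (no change)
  #6 pop 0: in=⊤ → ⊤ (was 6); enqueue [3]
  #7 pop 2: in=⊤ → ⊤ (was 6); enqueue []
  #8 pop 3: in=⊤ → ⊤ (no change)

Fixpoint:
  val[0] = ⊤
  val[1] = ⊤
  val[2] = ⊤
  val[3] = ⊤
  val[4] = 1

⊤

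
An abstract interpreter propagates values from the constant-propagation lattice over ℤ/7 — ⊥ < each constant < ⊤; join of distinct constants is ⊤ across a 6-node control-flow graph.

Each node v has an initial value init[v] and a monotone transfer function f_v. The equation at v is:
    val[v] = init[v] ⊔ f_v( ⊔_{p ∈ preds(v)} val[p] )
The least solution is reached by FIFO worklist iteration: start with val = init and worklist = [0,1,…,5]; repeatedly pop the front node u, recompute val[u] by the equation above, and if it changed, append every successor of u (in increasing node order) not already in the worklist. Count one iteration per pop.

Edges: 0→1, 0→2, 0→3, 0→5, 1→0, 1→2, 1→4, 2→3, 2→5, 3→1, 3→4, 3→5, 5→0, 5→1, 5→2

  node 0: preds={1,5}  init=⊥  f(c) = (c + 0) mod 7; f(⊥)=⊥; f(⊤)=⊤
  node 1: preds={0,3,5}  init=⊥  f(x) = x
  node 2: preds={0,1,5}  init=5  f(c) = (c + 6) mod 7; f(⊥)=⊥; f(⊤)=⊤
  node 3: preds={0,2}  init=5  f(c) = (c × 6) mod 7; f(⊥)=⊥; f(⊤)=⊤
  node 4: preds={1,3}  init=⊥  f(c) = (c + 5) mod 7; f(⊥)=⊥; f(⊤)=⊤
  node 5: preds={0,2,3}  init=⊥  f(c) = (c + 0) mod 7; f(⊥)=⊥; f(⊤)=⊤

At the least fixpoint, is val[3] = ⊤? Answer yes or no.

yes

Iteration log — 13 steps:
  step 1. node 0  ⊔preds=⊥  new=⊥  stable
  step 2. node 1  ⊔preds=5  new=5  old=⊥  +wl: 0
  step 3. node 2  ⊔preds=5  new=⊤  old=5  +wl: 
  step 4. node 3  ⊔preds=⊤  new=⊤  old=5  +wl: 1
  step 5. node 4  ⊔preds=⊤  new=⊤  old=⊥  +wl: 
  step 6. node 5  ⊔preds=⊤  new=⊤  old=⊥  +wl: 2
  step 7. node 0  ⊔preds=⊤  new=⊤  old=⊥  +wl: 3,5
  step 8. node 1  ⊔preds=⊤  new=⊤  old=5  +wl: 0,4
  step 9. node 2  ⊔preds=⊤  new=⊤  stable
  step 10. node 3  ⊔preds=⊤  new=⊤  stable
  step 11. node 5  ⊔preds=⊤  new=⊤  stable
  step 12. node 0  ⊔preds=⊤  new=⊤  stable
  step 13. node 4  ⊔preds=⊤  new=⊤  stable

Least fixpoint reached:
  node 0: ⊤
  node 1: ⊤
  node 2: ⊤
  node 3: ⊤
  node 4: ⊤
  node 5: ⊤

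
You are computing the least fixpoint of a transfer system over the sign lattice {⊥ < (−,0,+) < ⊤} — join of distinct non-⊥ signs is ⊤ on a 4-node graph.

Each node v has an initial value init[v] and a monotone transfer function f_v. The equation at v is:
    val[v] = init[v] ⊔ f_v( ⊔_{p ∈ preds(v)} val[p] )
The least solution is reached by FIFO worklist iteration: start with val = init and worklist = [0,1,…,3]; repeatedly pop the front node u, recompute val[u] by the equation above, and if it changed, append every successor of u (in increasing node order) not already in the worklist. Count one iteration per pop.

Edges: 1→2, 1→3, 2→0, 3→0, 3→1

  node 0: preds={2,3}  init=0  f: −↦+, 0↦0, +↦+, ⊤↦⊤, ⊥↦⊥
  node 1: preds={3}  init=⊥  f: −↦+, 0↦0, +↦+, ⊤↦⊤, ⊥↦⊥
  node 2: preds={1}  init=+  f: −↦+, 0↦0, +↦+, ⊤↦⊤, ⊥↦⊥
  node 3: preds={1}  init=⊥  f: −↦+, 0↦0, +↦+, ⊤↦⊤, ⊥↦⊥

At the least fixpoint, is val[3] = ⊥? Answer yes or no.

yes

Trace (4 dequeues):
  [1] u=0 | in + | out ⊤ | prev 0 | push {}
  [2] u=1 | in ⊥ | out ⊥ | ==
  [3] u=2 | in ⊥ | out + | ==
  [4] u=3 | in ⊥ | out ⊥ | ==

Converged values:
  [0] ⊤
  [1] ⊥
  [2] +
  [3] ⊥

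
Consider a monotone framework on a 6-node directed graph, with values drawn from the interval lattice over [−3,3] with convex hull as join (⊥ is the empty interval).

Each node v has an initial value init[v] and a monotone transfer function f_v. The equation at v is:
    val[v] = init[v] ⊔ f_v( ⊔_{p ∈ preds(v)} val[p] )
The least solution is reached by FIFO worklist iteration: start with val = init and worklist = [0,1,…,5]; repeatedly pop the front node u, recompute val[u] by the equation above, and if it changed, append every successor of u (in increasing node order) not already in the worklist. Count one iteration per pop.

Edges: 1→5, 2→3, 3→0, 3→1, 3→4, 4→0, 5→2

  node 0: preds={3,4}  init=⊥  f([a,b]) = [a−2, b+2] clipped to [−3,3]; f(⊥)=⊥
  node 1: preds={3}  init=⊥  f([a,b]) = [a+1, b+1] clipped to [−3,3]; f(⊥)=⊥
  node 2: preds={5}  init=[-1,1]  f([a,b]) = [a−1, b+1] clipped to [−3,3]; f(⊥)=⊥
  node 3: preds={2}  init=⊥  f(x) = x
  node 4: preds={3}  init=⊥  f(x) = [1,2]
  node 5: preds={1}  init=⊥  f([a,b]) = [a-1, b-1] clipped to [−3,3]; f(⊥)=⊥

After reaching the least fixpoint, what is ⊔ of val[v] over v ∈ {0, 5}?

Trace (22 dequeues):
  [1] u=0 | in ⊥ | out ⊥ | ==
  [2] u=1 | in ⊥ | out ⊥ | ==
  [3] u=2 | in ⊥ | out [-1,1] | ==
  [4] u=3 | in [-1,1] | out [-1,1] | prev ⊥ | push {0,1}
  [5] u=4 | in [-1,1] | out [1,2] | prev ⊥ | push {}
  [6] u=5 | in ⊥ | out ⊥ | ==
  [7] u=0 | in [-1,2] | out [-3,3] | prev ⊥ | push {}
  [8] u=1 | in [-1,1] | out [0,2] | prev ⊥ | push {5}
  [9] u=5 | in [0,2] | out [-1,1] | prev ⊥ | push {2}
  [10] u=2 | in [-1,1] | out [-2,2] | prev [-1,1] | push {3}
  [11] u=3 | in [-2,2] | out [-2,2] | prev [-1,1] | push {0,1,4}
  [12] u=0 | in [-2,2] | out [-3,3] | ==
  [13] u=1 | in [-2,2] | out [-1,3] | prev [0,2] | push {5}
  [14] u=4 | in [-2,2] | out [1,2] | ==
  [15] u=5 | in [-1,3] | out [-2,2] | prev [-1,1] | push {2}
  [16] u=2 | in [-2,2] | out [-3,3] | prev [-2,2] | push {3}
  [17] u=3 | in [-3,3] | out [-3,3] | prev [-2,2] | push {0,1,4}
  [18] u=0 | in [-3,3] | out [-3,3] | ==
  [19] u=1 | in [-3,3] | out [-2,3] | prev [-1,3] | push {5}
  [20] u=4 | in [-3,3] | out [1,2] | ==
  [21] u=5 | in [-2,3] | out [-3,2] | prev [-2,2] | push {2}
  [22] u=2 | in [-3,2] | out [-3,3] | ==

Converged values:
  [0] [-3,3]
  [1] [-2,3]
  [2] [-3,3]
  [3] [-3,3]
  [4] [1,2]
  [5] [-3,2]

[-3,3]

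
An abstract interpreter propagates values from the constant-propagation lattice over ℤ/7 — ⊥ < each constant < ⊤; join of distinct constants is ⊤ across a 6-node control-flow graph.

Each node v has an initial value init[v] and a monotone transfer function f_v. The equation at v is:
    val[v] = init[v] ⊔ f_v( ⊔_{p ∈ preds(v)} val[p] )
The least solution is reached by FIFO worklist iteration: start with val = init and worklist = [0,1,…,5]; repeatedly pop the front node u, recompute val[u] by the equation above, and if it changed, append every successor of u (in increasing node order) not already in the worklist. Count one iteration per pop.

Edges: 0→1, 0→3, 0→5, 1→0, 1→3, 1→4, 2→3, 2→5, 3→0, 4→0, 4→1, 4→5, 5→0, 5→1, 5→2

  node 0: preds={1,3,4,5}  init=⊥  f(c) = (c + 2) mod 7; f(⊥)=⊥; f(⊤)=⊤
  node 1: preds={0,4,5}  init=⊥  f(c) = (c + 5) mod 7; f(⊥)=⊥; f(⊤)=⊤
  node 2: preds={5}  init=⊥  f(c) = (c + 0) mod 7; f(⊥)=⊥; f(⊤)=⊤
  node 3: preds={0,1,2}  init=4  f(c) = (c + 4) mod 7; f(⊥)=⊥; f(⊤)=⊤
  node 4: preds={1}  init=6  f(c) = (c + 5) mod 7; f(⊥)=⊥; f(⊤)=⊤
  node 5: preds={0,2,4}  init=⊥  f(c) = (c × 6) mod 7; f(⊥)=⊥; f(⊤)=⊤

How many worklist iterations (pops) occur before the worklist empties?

Iteration log — 11 steps:
  step 1. node 0  ⊔preds=⊤  new=⊤  old=⊥  +wl: 
  step 2. node 1  ⊔preds=⊤  new=⊤  old=⊥  +wl: 0
  step 3. node 2  ⊔preds=⊥  new=⊥  stable
  step 4. node 3  ⊔preds=⊤  new=⊤  old=4  +wl: 
  step 5. node 4  ⊔preds=⊤  new=⊤  old=6  +wl: 1
  step 6. node 5  ⊔preds=⊤  new=⊤  old=⊥  +wl: 2
  step 7. node 0  ⊔preds=⊤  new=⊤  stable
  step 8. node 1  ⊔preds=⊤  new=⊤  stable
  step 9. node 2  ⊔preds=⊤  new=⊤  old=⊥  +wl: 3,5
  step 10. node 3  ⊔preds=⊤  new=⊤  stable
  step 11. node 5  ⊔preds=⊤  new=⊤  stable

Least fixpoint reached:
  node 0: ⊤
  node 1: ⊤
  node 2: ⊤
  node 3: ⊤
  node 4: ⊤
  node 5: ⊤

11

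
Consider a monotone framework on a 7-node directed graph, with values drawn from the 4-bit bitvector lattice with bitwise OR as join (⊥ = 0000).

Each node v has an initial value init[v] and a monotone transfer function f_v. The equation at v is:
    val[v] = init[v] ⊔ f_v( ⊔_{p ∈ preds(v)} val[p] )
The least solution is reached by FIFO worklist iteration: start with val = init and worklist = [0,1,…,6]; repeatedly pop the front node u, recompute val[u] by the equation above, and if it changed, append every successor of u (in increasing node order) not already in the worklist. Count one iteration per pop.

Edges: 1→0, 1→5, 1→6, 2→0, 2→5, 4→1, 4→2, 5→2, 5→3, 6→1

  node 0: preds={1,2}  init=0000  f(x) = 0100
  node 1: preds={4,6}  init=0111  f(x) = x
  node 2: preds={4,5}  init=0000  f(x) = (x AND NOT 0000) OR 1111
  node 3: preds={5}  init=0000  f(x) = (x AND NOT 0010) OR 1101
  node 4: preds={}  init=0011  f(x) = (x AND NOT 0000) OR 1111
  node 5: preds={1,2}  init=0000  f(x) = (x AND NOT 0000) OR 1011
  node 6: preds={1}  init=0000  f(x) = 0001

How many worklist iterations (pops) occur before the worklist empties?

14

Worklist (14 pops):
  #1 pop 0: in=0111 → 0100 (was 0000); enqueue []
  #2 pop 1: in=0011 → 0111 (no change)
  #3 pop 2: in=0011 → 1111 (was 0000); enqueue [0]
  #4 pop 3: in=0000 → 1101 (was 0000); enqueue []
  #5 pop 4: in=0000 → 1111 (was 0011); enqueue [1,2]
  #6 pop 5: in=1111 → 1111 (was 0000); enqueue [3]
  #7 pop 6: in=0111 → 0001 (was 0000); enqueue []
  #8 pop 0: in=1111 → 0100 (no change)
  #9 pop 1: in=1111 → 1111 (was 0111); enqueue [0,5,6]
  #10 pop 2: in=1111 → 1111 (no change)
  #11 pop 3: in=1111 → 1101 (no change)
  #12 pop 0: in=1111 → 0100 (no change)
  #13 pop 5: in=1111 → 1111 (no change)
  #14 pop 6: in=1111 → 0001 (no change)

Fixpoint:
  val[0] = 0100
  val[1] = 1111
  val[2] = 1111
  val[3] = 1101
  val[4] = 1111
  val[5] = 1111
  val[6] = 0001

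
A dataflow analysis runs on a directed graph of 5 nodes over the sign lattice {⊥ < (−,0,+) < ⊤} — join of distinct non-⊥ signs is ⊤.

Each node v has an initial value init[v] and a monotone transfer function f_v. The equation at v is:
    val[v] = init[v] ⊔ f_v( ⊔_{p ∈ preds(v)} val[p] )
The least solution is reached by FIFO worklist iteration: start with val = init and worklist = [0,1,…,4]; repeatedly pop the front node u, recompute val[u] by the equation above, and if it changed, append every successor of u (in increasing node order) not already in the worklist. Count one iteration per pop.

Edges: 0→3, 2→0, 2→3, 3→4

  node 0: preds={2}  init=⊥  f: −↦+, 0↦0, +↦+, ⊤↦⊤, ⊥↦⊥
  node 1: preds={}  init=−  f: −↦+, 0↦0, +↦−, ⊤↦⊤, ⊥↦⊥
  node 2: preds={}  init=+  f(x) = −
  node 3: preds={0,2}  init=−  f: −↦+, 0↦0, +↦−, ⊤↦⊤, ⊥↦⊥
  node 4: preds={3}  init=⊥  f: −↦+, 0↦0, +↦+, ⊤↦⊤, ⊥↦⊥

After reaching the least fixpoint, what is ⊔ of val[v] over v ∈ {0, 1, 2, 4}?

Trace (7 dequeues):
  [1] u=0 | in + | out + | prev ⊥ | push {}
  [2] u=1 | in ⊥ | out − | ==
  [3] u=2 | in ⊥ | out ⊤ | prev + | push {0}
  [4] u=3 | in ⊤ | out ⊤ | prev − | push {}
  [5] u=4 | in ⊤ | out ⊤ | prev ⊥ | push {}
  [6] u=0 | in ⊤ | out ⊤ | prev + | push {3}
  [7] u=3 | in ⊤ | out ⊤ | ==

Converged values:
  [0] ⊤
  [1] −
  [2] ⊤
  [3] ⊤
  [4] ⊤

⊤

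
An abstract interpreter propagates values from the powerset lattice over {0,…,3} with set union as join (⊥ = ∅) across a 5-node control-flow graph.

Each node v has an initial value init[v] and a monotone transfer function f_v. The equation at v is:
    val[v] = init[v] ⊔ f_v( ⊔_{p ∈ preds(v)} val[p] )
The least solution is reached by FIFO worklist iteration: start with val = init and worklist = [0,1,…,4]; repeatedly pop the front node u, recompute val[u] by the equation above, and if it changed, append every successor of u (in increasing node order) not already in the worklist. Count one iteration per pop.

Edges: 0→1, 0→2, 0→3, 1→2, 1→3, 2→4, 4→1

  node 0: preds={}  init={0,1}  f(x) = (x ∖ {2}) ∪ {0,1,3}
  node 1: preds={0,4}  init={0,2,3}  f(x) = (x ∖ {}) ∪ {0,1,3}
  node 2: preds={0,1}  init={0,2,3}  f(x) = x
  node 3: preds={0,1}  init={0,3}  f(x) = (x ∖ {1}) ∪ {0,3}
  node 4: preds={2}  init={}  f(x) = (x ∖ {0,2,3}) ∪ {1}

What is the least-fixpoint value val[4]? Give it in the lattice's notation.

Iteration log — 6 steps:
  step 1. node 0  ⊔preds={}  new={0,1,3}  old={0,1}  +wl: 
  step 2. node 1  ⊔preds={0,1,3}  new={0,1,2,3}  old={0,2,3}  +wl: 
  step 3. node 2  ⊔preds={0,1,2,3}  new={0,1,2,3}  old={0,2,3}  +wl: 
  step 4. node 3  ⊔preds={0,1,2,3}  new={0,2,3}  old={0,3}  +wl: 
  step 5. node 4  ⊔preds={0,1,2,3}  new={1}  old={}  +wl: 1
  step 6. node 1  ⊔preds={0,1,3}  new={0,1,2,3}  stable

Least fixpoint reached:
  node 0: {0,1,3}
  node 1: {0,1,2,3}
  node 2: {0,1,2,3}
  node 3: {0,2,3}
  node 4: {1}

{1}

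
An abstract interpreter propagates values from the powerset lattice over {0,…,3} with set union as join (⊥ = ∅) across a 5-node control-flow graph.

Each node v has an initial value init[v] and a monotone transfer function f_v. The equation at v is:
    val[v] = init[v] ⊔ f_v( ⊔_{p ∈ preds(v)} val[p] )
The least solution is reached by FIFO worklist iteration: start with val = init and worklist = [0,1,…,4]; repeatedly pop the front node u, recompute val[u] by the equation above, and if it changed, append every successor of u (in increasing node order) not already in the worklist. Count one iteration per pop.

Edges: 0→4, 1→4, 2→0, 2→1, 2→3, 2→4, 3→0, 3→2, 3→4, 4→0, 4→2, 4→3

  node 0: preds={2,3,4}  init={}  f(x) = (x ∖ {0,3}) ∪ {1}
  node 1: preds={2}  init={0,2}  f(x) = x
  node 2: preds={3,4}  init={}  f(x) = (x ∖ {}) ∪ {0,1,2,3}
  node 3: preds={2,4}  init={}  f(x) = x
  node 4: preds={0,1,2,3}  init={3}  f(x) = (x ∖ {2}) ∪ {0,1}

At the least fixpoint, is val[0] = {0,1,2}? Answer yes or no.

no

Trace (10 dequeues):
  [1] u=0 | in {3} | out {1} | prev {} | push {}
  [2] u=1 | in {} | out {0,2} | ==
  [3] u=2 | in {3} | out {0,1,2,3} | prev {} | push {0,1}
  [4] u=3 | in {0,1,2,3} | out {0,1,2,3} | prev {} | push {2}
  [5] u=4 | in {0,1,2,3} | out {0,1,3} | prev {3} | push {3}
  [6] u=0 | in {0,1,2,3} | out {1,2} | prev {1} | push {4}
  [7] u=1 | in {0,1,2,3} | out {0,1,2,3} | prev {0,2} | push {}
  [8] u=2 | in {0,1,2,3} | out {0,1,2,3} | ==
  [9] u=3 | in {0,1,2,3} | out {0,1,2,3} | ==
  [10] u=4 | in {0,1,2,3} | out {0,1,3} | ==

Converged values:
  [0] {1,2}
  [1] {0,1,2,3}
  [2] {0,1,2,3}
  [3] {0,1,2,3}
  [4] {0,1,3}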